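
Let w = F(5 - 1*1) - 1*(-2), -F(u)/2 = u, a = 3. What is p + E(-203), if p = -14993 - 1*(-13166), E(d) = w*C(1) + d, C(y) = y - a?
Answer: -2018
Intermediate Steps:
C(y) = -3 + y (C(y) = y - 1*3 = y - 3 = -3 + y)
F(u) = -2*u
w = -6 (w = -2*(5 - 1*1) - 1*(-2) = -2*(5 - 1) + 2 = -2*4 + 2 = -8 + 2 = -6)
E(d) = 12 + d (E(d) = -6*(-3 + 1) + d = -6*(-2) + d = 12 + d)
p = -1827 (p = -14993 + 13166 = -1827)
p + E(-203) = -1827 + (12 - 203) = -1827 - 191 = -2018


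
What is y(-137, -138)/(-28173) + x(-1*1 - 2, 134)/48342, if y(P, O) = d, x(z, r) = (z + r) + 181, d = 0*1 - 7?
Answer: 1521395/226989861 ≈ 0.0067025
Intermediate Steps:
d = -7 (d = 0 - 7 = -7)
x(z, r) = 181 + r + z (x(z, r) = (r + z) + 181 = 181 + r + z)
y(P, O) = -7
y(-137, -138)/(-28173) + x(-1*1 - 2, 134)/48342 = -7/(-28173) + (181 + 134 + (-1*1 - 2))/48342 = -7*(-1/28173) + (181 + 134 + (-1 - 2))*(1/48342) = 7/28173 + (181 + 134 - 3)*(1/48342) = 7/28173 + 312*(1/48342) = 7/28173 + 52/8057 = 1521395/226989861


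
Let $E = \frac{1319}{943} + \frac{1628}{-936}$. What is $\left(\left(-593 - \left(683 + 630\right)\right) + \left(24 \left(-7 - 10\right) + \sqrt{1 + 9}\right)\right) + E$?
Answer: $- \frac{510687023}{220662} + \sqrt{10} \approx -2311.2$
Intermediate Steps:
$E = - \frac{75155}{220662}$ ($E = 1319 \cdot \frac{1}{943} + 1628 \left(- \frac{1}{936}\right) = \frac{1319}{943} - \frac{407}{234} = - \frac{75155}{220662} \approx -0.34059$)
$\left(\left(-593 - \left(683 + 630\right)\right) + \left(24 \left(-7 - 10\right) + \sqrt{1 + 9}\right)\right) + E = \left(\left(-593 - \left(683 + 630\right)\right) + \left(24 \left(-7 - 10\right) + \sqrt{1 + 9}\right)\right) - \frac{75155}{220662} = \left(\left(-593 - 1313\right) + \left(24 \left(-7 - 10\right) + \sqrt{10}\right)\right) - \frac{75155}{220662} = \left(\left(-593 - 1313\right) + \left(24 \left(-17\right) + \sqrt{10}\right)\right) - \frac{75155}{220662} = \left(-1906 - \left(408 - \sqrt{10}\right)\right) - \frac{75155}{220662} = \left(-2314 + \sqrt{10}\right) - \frac{75155}{220662} = - \frac{510687023}{220662} + \sqrt{10}$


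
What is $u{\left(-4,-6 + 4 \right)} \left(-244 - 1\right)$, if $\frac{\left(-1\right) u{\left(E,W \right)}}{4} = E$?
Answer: $-3920$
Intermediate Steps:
$u{\left(E,W \right)} = - 4 E$
$u{\left(-4,-6 + 4 \right)} \left(-244 - 1\right) = \left(-4\right) \left(-4\right) \left(-244 - 1\right) = 16 \left(-245\right) = -3920$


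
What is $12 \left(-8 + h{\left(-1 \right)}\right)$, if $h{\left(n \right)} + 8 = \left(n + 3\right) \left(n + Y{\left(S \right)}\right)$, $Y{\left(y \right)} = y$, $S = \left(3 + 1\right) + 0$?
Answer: $-120$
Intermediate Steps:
$S = 4$ ($S = 4 + 0 = 4$)
$h{\left(n \right)} = -8 + \left(3 + n\right) \left(4 + n\right)$ ($h{\left(n \right)} = -8 + \left(n + 3\right) \left(n + 4\right) = -8 + \left(3 + n\right) \left(4 + n\right)$)
$12 \left(-8 + h{\left(-1 \right)}\right) = 12 \left(-8 + \left(4 + \left(-1\right)^{2} + 7 \left(-1\right)\right)\right) = 12 \left(-8 + \left(4 + 1 - 7\right)\right) = 12 \left(-8 - 2\right) = 12 \left(-10\right) = -120$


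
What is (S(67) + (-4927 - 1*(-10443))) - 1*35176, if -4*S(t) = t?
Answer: -118707/4 ≈ -29677.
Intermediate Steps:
S(t) = -t/4
(S(67) + (-4927 - 1*(-10443))) - 1*35176 = (-¼*67 + (-4927 - 1*(-10443))) - 1*35176 = (-67/4 + (-4927 + 10443)) - 35176 = (-67/4 + 5516) - 35176 = 21997/4 - 35176 = -118707/4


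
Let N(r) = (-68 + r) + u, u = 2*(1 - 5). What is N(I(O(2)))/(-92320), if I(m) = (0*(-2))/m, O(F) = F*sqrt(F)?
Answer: 19/23080 ≈ 0.00082322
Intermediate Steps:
u = -8 (u = 2*(-4) = -8)
O(F) = F**(3/2)
I(m) = 0 (I(m) = 0/m = 0)
N(r) = -76 + r (N(r) = (-68 + r) - 8 = -76 + r)
N(I(O(2)))/(-92320) = (-76 + 0)/(-92320) = -76*(-1/92320) = 19/23080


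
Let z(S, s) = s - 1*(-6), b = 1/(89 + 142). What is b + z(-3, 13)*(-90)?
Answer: -395009/231 ≈ -1710.0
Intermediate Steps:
b = 1/231 ≈ 0.0043290
z(S, s) = 6 + s (z(S, s) = s + 6 = 6 + s)
b + z(-3, 13)*(-90) = 1/231 + (6 + 13)*(-90) = 1/231 + 19*(-90) = 1/231 - 1710 = -395009/231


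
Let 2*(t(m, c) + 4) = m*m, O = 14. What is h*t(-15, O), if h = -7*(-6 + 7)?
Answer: -1519/2 ≈ -759.50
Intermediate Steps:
t(m, c) = -4 + m²/2 (t(m, c) = -4 + (m*m)/2 = -4 + m²/2)
h = -7 (h = -7*1 = -7)
h*t(-15, O) = -7*(-4 + (½)*(-15)²) = -7*(-4 + (½)*225) = -7*(-4 + 225/2) = -7*217/2 = -1519/2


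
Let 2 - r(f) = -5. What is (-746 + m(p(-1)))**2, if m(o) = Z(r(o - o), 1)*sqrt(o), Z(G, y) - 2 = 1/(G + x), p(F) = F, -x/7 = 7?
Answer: 981687335/1764 - 61918*I/21 ≈ 5.5651e+5 - 2948.5*I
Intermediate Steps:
x = -49 (x = -7*7 = -49)
r(f) = 7 (r(f) = 2 - 1*(-5) = 2 + 5 = 7)
Z(G, y) = 2 + 1/(-49 + G) (Z(G, y) = 2 + 1/(G - 49) = 2 + 1/(-49 + G))
m(o) = 83*sqrt(o)/42 (m(o) = ((-97 + 2*7)/(-49 + 7))*sqrt(o) = ((-97 + 14)/(-42))*sqrt(o) = (-1/42*(-83))*sqrt(o) = 83*sqrt(o)/42)
(-746 + m(p(-1)))**2 = (-746 + 83*sqrt(-1)/42)**2 = (-746 + 83*I/42)**2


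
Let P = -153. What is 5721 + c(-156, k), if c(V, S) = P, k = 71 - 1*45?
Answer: 5568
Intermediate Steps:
k = 26 (k = 71 - 45 = 26)
c(V, S) = -153
5721 + c(-156, k) = 5721 - 153 = 5568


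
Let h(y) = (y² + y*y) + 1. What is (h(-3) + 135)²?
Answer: 23716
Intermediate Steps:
h(y) = 1 + 2*y² (h(y) = (y² + y²) + 1 = 2*y² + 1 = 1 + 2*y²)
(h(-3) + 135)² = ((1 + 2*(-3)²) + 135)² = ((1 + 2*9) + 135)² = ((1 + 18) + 135)² = (19 + 135)² = 154² = 23716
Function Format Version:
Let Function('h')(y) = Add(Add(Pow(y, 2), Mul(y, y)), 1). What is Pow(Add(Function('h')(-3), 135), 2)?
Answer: 23716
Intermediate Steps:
Function('h')(y) = Add(1, Mul(2, Pow(y, 2))) (Function('h')(y) = Add(Add(Pow(y, 2), Pow(y, 2)), 1) = Add(Mul(2, Pow(y, 2)), 1) = Add(1, Mul(2, Pow(y, 2))))
Pow(Add(Function('h')(-3), 135), 2) = Pow(Add(Add(1, Mul(2, Pow(-3, 2))), 135), 2) = Pow(Add(Add(1, Mul(2, 9)), 135), 2) = Pow(Add(Add(1, 18), 135), 2) = Pow(Add(19, 135), 2) = Pow(154, 2) = 23716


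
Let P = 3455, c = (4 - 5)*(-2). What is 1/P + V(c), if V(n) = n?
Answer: 6911/3455 ≈ 2.0003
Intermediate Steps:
c = 2 (c = -1*(-2) = 2)
1/P + V(c) = 1/3455 + 2 = 6911/3455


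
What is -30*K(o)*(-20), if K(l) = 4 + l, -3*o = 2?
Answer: 2000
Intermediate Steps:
o = -⅔ (o = -⅓*2 = -⅔ ≈ -0.66667)
-30*K(o)*(-20) = -30*(4 - ⅔)*(-20) = -30*10/3*(-20) = -100*(-20) = 2000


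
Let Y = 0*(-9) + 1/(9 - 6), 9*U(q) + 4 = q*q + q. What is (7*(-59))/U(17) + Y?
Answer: -10849/906 ≈ -11.975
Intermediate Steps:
U(q) = -4/9 + q/9 + q**2/9 (U(q) = -4/9 + (q*q + q)/9 = -4/9 + (q**2 + q)/9 = -4/9 + (q + q**2)/9 = -4/9 + (q/9 + q**2/9) = -4/9 + q/9 + q**2/9)
Y = 1/3 (Y = 0 + 1/3 = 1/3 ≈ 0.33333)
(7*(-59))/U(17) + Y = (7*(-59))/(-4/9 + (1/9)*17 + (1/9)*17**2) + 1/3 = -413/(-4/9 + 17/9 + (1/9)*289) + 1/3 = -413/(-4/9 + 17/9 + 289/9) + 1/3 = -413/302/9 + 1/3 = -413*9/302 + 1/3 = -3717/302 + 1/3 = -10849/906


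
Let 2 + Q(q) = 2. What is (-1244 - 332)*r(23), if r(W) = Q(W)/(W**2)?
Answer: 0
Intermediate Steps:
Q(q) = 0 (Q(q) = -2 + 2 = 0)
r(W) = 0 (r(W) = 0/(W**2) = 0/W**2 = 0)
(-1244 - 332)*r(23) = (-1244 - 332)*0 = -1576*0 = 0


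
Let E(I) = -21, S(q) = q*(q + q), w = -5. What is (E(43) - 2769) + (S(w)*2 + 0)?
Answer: -2690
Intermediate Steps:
S(q) = 2*q² (S(q) = q*(2*q) = 2*q²)
(E(43) - 2769) + (S(w)*2 + 0) = (-21 - 2769) + ((2*(-5)²)*2 + 0) = -2790 + ((2*25)*2 + 0) = -2790 + (50*2 + 0) = -2790 + (100 + 0) = -2790 + 100 = -2690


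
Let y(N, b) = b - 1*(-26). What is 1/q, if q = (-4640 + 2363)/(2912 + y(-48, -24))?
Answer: -2914/2277 ≈ -1.2798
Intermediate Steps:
y(N, b) = 26 + b (y(N, b) = b + 26 = 26 + b)
q = -2277/2914 (q = (-4640 + 2363)/(2912 + (26 - 24)) = -2277/(2912 + 2) = -2277/2914 ≈ -0.78140)
1/q = 1/(-2277/2914) = -2914/2277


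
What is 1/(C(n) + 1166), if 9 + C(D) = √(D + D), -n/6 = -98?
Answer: 1157/1337473 - 14*√6/1337473 ≈ 0.00083942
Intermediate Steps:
n = 588 (n = -6*(-98) = 588)
C(D) = -9 + √2*√D (C(D) = -9 + √(D + D) = -9 + √(2*D) = -9 + √2*√D)
1/(C(n) + 1166) = 1/((-9 + √2*√588) + 1166) = 1/((-9 + √2*(14*√3)) + 1166) = 1/((-9 + 14*√6) + 1166) = 1/(1157 + 14*√6)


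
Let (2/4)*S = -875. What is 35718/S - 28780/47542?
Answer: -437117539/20799625 ≈ -21.016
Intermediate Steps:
S = -1750 (S = 2*(-875) = -1750)
35718/S - 28780/47542 = 35718/(-1750) - 28780/47542 = 35718*(-1/1750) - 28780*1/47542 = -17859/875 - 14390/23771 = -437117539/20799625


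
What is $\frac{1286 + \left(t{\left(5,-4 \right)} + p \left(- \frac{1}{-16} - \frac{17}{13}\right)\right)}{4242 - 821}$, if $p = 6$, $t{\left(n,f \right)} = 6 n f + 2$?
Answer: $\frac{120695}{355784} \approx 0.33924$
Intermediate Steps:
$t{\left(n,f \right)} = 2 + 6 f n$ ($t{\left(n,f \right)} = 6 f n + 2 = 2 + 6 f n$)
$\frac{1286 + \left(t{\left(5,-4 \right)} + p \left(- \frac{1}{-16} - \frac{17}{13}\right)\right)}{4242 - 821} = \frac{1286 + \left(\left(2 + 6 \left(-4\right) 5\right) + 6 \left(- \frac{1}{-16} - \frac{17}{13}\right)\right)}{4242 - 821} = \frac{1286 + \left(\left(2 - 120\right) + 6 \left(\left(-1\right) \left(- \frac{1}{16}\right) - \frac{17}{13}\right)\right)}{3421} = \left(1286 - \left(118 - 6 \left(\frac{1}{16} - \frac{17}{13}\right)\right)\right) \frac{1}{3421} = \left(1286 + \left(-118 + 6 \left(- \frac{259}{208}\right)\right)\right) \frac{1}{3421} = \left(1286 - \frac{13049}{104}\right) \frac{1}{3421} = \frac{120695}{104} \cdot \frac{1}{3421} = \frac{120695}{355784}$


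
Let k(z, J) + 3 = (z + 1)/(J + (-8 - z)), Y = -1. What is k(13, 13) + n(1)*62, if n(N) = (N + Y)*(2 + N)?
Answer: -19/4 ≈ -4.7500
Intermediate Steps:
n(N) = (-1 + N)*(2 + N) (n(N) = (N - 1)*(2 + N) = (-1 + N)*(2 + N))
k(z, J) = -3 + (1 + z)/(-8 + J - z) (k(z, J) = -3 + (z + 1)/(J + (-8 - z)) = -3 + (1 + z)/(-8 + J - z))
k(13, 13) + n(1)*62 = (-25 - 4*13 + 3*13)/(8 + 13 - 1*13) + (-2 + 1 + 1²)*62 = (-25 - 52 + 39)/(8 + 13 - 13) + (-2 + 1 + 1)*62 = -38/8 + 0*62 = (⅛)*(-38) + 0 = -19/4 + 0 = -19/4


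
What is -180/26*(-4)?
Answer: 360/13 ≈ 27.692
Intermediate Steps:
-180/26*(-4) = -15*6/13*(-4) = -90/13*(-4) = 360/13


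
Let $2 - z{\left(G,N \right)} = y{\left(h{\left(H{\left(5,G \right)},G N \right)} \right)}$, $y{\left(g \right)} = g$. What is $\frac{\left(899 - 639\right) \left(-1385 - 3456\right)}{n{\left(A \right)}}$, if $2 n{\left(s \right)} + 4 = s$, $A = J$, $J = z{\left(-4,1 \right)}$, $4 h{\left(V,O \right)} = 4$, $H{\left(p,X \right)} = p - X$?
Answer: $\frac{2517320}{3} \approx 8.3911 \cdot 10^{5}$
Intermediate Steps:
$h{\left(V,O \right)} = 1$ ($h{\left(V,O \right)} = \frac{1}{4} \cdot 4 = 1$)
$z{\left(G,N \right)} = 1$ ($z{\left(G,N \right)} = 2 - 1 = 1$)
$J = 1$
$A = 1$
$n{\left(s \right)} = -2 + \frac{s}{2}$
$\frac{\left(899 - 639\right) \left(-1385 - 3456\right)}{n{\left(A \right)}} = \frac{\left(899 - 639\right) \left(-1385 - 3456\right)}{-2 + \frac{1}{2} \cdot 1} = \frac{260 \left(-4841\right)}{-2 + \frac{1}{2}} = - \frac{1258660}{- \frac{3}{2}} = \left(-1258660\right) \left(- \frac{2}{3}\right) = \frac{2517320}{3}$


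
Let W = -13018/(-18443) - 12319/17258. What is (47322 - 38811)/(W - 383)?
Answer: -2708960181234/121907334275 ≈ -22.221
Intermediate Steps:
W = -2534673/318289294 (W = -13018*(-1/18443) - 12319*1/17258 = 13018/18443 - 12319/17258 = -2534673/318289294 ≈ -0.0079634)
(47322 - 38811)/(W - 383) = (47322 - 38811)/(-2534673/318289294 - 383) = 8511/(-121907334275/318289294) = 8511*(-318289294/121907334275) = -2708960181234/121907334275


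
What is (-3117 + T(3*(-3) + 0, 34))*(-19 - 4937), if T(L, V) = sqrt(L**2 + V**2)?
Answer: 15447852 - 4956*sqrt(1237) ≈ 1.5274e+7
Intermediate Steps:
(-3117 + T(3*(-3) + 0, 34))*(-19 - 4937) = (-3117 + sqrt((3*(-3) + 0)**2 + 34**2))*(-19 - 4937) = (-3117 + sqrt((-9 + 0)**2 + 1156))*(-4956) = (-3117 + sqrt((-9)**2 + 1156))*(-4956) = (-3117 + sqrt(81 + 1156))*(-4956) = (-3117 + sqrt(1237))*(-4956) = 15447852 - 4956*sqrt(1237)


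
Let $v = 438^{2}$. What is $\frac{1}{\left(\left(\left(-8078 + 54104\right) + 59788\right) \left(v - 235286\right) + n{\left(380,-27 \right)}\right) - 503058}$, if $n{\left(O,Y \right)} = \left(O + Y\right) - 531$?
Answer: $- \frac{1}{4597275024} \approx -2.1752 \cdot 10^{-10}$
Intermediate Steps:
$v = 191844$
$n{\left(O,Y \right)} = -531 + O + Y$
$\frac{1}{\left(\left(\left(-8078 + 54104\right) + 59788\right) \left(v - 235286\right) + n{\left(380,-27 \right)}\right) - 503058} = \frac{1}{\left(\left(\left(-8078 + 54104\right) + 59788\right) \left(191844 - 235286\right) - 178\right) - 503058} = \frac{1}{\left(\left(46026 + 59788\right) \left(-43442\right) - 178\right) - 503058} = \frac{1}{\left(105814 \left(-43442\right) - 178\right) - 503058} = \frac{1}{\left(-4596771788 - 178\right) - 503058} = \frac{1}{-4596771966 - 503058} = \frac{1}{-4597275024} = - \frac{1}{4597275024}$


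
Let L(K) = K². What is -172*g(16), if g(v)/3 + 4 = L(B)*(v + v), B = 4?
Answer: -262128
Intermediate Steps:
g(v) = -12 + 96*v (g(v) = -12 + 3*(4²*(v + v)) = -12 + 3*(16*(2*v)) = -12 + 3*(32*v) = -12 + 96*v)
-172*g(16) = -172*(-12 + 96*16) = -172*(-12 + 1536) = -172*1524 = -262128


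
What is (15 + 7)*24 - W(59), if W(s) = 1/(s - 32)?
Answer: 14255/27 ≈ 527.96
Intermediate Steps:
W(s) = 1/(-32 + s)
(15 + 7)*24 - W(59) = (15 + 7)*24 - 1/(-32 + 59) = 22*24 - 1/27 = 528 - 1*1/27 = 528 - 1/27 = 14255/27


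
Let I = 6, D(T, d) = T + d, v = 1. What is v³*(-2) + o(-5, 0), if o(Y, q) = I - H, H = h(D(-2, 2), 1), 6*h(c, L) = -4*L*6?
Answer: 8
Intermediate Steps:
h(c, L) = -4*L (h(c, L) = (-4*L*6)/6 = (-24*L)/6 = -4*L)
H = -4 (H = -4*1 = -4)
o(Y, q) = 10 (o(Y, q) = 6 - 1*(-4) = 6 + 4 = 10)
v³*(-2) + o(-5, 0) = 1³*(-2) + 10 = 1*(-2) + 10 = -2 + 10 = 8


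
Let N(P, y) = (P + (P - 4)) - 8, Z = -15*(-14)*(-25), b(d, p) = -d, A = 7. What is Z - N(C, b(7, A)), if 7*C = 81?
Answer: -36828/7 ≈ -5261.1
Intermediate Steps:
C = 81/7 (C = (⅐)*81 = 81/7 ≈ 11.571)
Z = -5250 (Z = 210*(-25) = -5250)
N(P, y) = -12 + 2*P (N(P, y) = (P + (-4 + P)) - 8 = (-4 + 2*P) - 8 = -12 + 2*P)
Z - N(C, b(7, A)) = -5250 - (-12 + 2*(81/7)) = -5250 - (-12 + 162/7) = -5250 - 1*78/7 = -5250 - 78/7 = -36828/7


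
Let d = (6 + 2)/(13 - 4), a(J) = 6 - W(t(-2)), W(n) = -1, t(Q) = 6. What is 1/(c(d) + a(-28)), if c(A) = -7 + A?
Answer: 9/8 ≈ 1.1250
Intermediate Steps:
a(J) = 7 (a(J) = 6 - 1*(-1) = 6 + 1 = 7)
d = 8/9 ≈ 0.88889
1/(c(d) + a(-28)) = 1/((-7 + 8/9) + 7) = 1/(-55/9 + 7) = 1/(8/9) = 9/8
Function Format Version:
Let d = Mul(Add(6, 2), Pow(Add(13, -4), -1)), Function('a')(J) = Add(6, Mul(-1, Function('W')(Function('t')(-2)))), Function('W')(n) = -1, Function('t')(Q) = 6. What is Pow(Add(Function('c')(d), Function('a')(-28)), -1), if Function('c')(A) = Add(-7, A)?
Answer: Rational(9, 8) ≈ 1.1250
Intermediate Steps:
Function('a')(J) = 7 (Function('a')(J) = Add(6, Mul(-1, -1)) = Add(6, 1) = 7)
d = Rational(8, 9) (d = Mul(8, Pow(9, -1)) = Mul(8, Rational(1, 9)) = Rational(8, 9) ≈ 0.88889)
Pow(Add(Function('c')(d), Function('a')(-28)), -1) = Pow(Add(Add(-7, Rational(8, 9)), 7), -1) = Pow(Add(Rational(-55, 9), 7), -1) = Pow(Rational(8, 9), -1) = Rational(9, 8)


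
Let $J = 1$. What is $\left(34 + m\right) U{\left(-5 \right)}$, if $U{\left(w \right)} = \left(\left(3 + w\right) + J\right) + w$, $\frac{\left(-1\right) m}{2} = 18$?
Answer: $12$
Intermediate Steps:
$m = -36$ ($m = \left(-2\right) 18 = -36$)
$U{\left(w \right)} = 4 + 2 w$ ($U{\left(w \right)} = \left(\left(3 + w\right) + 1\right) + w = \left(4 + w\right) + w = 4 + 2 w$)
$\left(34 + m\right) U{\left(-5 \right)} = \left(34 - 36\right) \left(4 + 2 \left(-5\right)\right) = - 2 \left(4 - 10\right) = \left(-2\right) \left(-6\right) = 12$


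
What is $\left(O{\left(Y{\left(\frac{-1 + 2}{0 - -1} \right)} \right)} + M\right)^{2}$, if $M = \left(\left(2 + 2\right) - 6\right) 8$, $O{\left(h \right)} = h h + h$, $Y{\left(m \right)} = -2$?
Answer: $196$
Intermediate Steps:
$O{\left(h \right)} = h + h^{2}$ ($O{\left(h \right)} = h^{2} + h = h + h^{2}$)
$M = -16$ ($M = \left(4 - 6\right) 8 = \left(-2\right) 8 = -16$)
$\left(O{\left(Y{\left(\frac{-1 + 2}{0 - -1} \right)} \right)} + M\right)^{2} = \left(- 2 \left(1 - 2\right) - 16\right)^{2} = \left(\left(-2\right) \left(-1\right) - 16\right)^{2} = \left(2 - 16\right)^{2} = \left(-14\right)^{2} = 196$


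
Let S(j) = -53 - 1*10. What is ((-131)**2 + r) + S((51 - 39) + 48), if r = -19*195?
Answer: 13393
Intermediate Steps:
S(j) = -63 (S(j) = -53 - 10 = -63)
r = -3705
((-131)**2 + r) + S((51 - 39) + 48) = ((-131)**2 - 3705) - 63 = (17161 - 3705) - 63 = 13456 - 63 = 13393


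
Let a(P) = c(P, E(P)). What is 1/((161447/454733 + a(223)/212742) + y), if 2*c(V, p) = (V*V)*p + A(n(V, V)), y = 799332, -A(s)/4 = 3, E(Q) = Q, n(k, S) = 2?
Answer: 193481615772/154661158377993467 ≈ 1.2510e-6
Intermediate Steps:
A(s) = -12 (A(s) = -4*3 = -12)
c(V, p) = -6 + p*V²/2 (c(V, p) = ((V*V)*p - 12)/2 = (V²*p - 12)/2 = (p*V² - 12)/2 = (-12 + p*V²)/2 = -6 + p*V²/2)
a(P) = -6 + P³/2 (a(P) = -6 + P*P²/2 = -6 + P³/2)
1/((161447/454733 + a(223)/212742) + y) = 1/((161447/454733 + (-6 + (½)*223³)/212742) + 799332) = 1/((161447*(1/454733) + (-6 + (½)*11089567)*(1/212742)) + 799332) = 1/((161447/454733 + (-6 + 11089567/2)*(1/212742)) + 799332) = 1/((161447/454733 + (11089555/2)*(1/212742)) + 799332) = 1/((161447/454733 + 11089555/425484) + 799332) = 1/(5111479729163/193481615772 + 799332) = 1/(154661158377993467/193481615772) = 193481615772/154661158377993467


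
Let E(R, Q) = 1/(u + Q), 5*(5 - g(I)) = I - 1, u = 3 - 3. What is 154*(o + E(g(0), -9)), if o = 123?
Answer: 170324/9 ≈ 18925.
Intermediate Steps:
u = 0
g(I) = 26/5 - I/5 (g(I) = 5 - (I - 1)/5 = 5 - (-1 + I)/5 = 5 + (⅕ - I/5) = 26/5 - I/5)
E(R, Q) = 1/Q (E(R, Q) = 1/(0 + Q) = 1/Q)
154*(o + E(g(0), -9)) = 154*(123 + 1/(-9)) = 154*(123 - ⅑) = 154*(1106/9) = 170324/9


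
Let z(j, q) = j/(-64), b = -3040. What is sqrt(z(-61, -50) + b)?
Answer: 3*I*sqrt(21611)/8 ≈ 55.128*I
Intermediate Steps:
z(j, q) = -j/64 (z(j, q) = j*(-1/64) = -j/64)
sqrt(z(-61, -50) + b) = sqrt(-1/64*(-61) - 3040) = sqrt(61/64 - 3040) = sqrt(-194499/64) = 3*I*sqrt(21611)/8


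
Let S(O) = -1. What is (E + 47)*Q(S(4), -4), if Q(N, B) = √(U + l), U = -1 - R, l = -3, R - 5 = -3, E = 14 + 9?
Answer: 70*I*√6 ≈ 171.46*I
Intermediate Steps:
E = 23
R = 2 (R = 5 - 3 = 2)
U = -3 (U = -1 - 1*2 = -1 - 2 = -3)
Q(N, B) = I*√6 (Q(N, B) = √(-3 - 3) = √(-6) = I*√6)
(E + 47)*Q(S(4), -4) = (23 + 47)*(I*√6) = 70*(I*√6) = 70*I*√6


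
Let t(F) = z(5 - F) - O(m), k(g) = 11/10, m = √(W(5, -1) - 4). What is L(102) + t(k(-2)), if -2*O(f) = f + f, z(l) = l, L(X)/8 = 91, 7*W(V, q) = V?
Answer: 7319/10 + I*√161/7 ≈ 731.9 + 1.8127*I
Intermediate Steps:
W(V, q) = V/7
L(X) = 728 (L(X) = 8*91 = 728)
m = I*√161/7 (m = √((⅐)*5 - 4) = √(5/7 - 4) = √(-23/7) = I*√161/7 ≈ 1.8127*I)
O(f) = -f (O(f) = -(f + f)/2 = -f)
k(g) = 11/10 (k(g) = 11*(⅒) = 11/10)
t(F) = 5 - F + I*√161/7 (t(F) = (5 - F) - (-1)*I*√161/7 = (5 - F) + I*√161/7 = 5 - F + I*√161/7)
L(102) + t(k(-2)) = 728 + (5 - 1*11/10 + I*√161/7) = 728 + (5 - 11/10 + I*√161/7) = 728 + (39/10 + I*√161/7) = 7319/10 + I*√161/7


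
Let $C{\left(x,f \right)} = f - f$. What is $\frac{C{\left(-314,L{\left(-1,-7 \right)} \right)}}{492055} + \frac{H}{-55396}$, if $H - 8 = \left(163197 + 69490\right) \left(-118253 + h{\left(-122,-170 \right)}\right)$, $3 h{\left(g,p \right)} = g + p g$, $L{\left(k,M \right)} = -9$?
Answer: $\frac{77750266843}{166188} \approx 4.6785 \cdot 10^{5}$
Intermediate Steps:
$C{\left(x,f \right)} = 0$
$h{\left(g,p \right)} = \frac{g}{3} + \frac{g p}{3}$ ($h{\left(g,p \right)} = \frac{g + p g}{3} = \frac{g + g p}{3} = \frac{g}{3} + \frac{g p}{3}$)
$H = - \frac{77750266843}{3}$ ($H = 8 + \left(163197 + 69490\right) \left(-118253 + \frac{1}{3} \left(-122\right) \left(1 - 170\right)\right) = 8 + 232687 \left(-118253 + \frac{1}{3} \left(-122\right) \left(-169\right)\right) = 8 + 232687 \left(-118253 + \frac{20618}{3}\right) = 8 + 232687 \left(- \frac{334141}{3}\right) = 8 - \frac{77750266867}{3} = - \frac{77750266843}{3} \approx -2.5917 \cdot 10^{10}$)
$\frac{C{\left(-314,L{\left(-1,-7 \right)} \right)}}{492055} + \frac{H}{-55396} = \frac{0}{492055} - \frac{77750266843}{3 \left(-55396\right)} = 0 \cdot \frac{1}{492055} - - \frac{77750266843}{166188} = 0 + \frac{77750266843}{166188} = \frac{77750266843}{166188}$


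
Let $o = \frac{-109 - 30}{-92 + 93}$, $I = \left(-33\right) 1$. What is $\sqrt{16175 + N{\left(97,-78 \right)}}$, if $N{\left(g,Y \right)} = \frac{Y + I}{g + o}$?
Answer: $\frac{\sqrt{3170818}}{14} \approx 127.19$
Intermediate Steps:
$I = -33$
$o = -139$ ($o = - \frac{139}{1} = \left(-139\right) 1 = -139$)
$N{\left(g,Y \right)} = \frac{-33 + Y}{-139 + g}$ ($N{\left(g,Y \right)} = \frac{Y - 33}{g - 139} = \frac{-33 + Y}{-139 + g}$)
$\sqrt{16175 + N{\left(97,-78 \right)}} = \sqrt{16175 + \frac{-33 - 78}{-139 + 97}} = \sqrt{16175 + \frac{1}{-42} \left(-111\right)} = \sqrt{16175 - - \frac{37}{14}} = \sqrt{16175 + \frac{37}{14}} = \sqrt{\frac{226487}{14}} = \frac{\sqrt{3170818}}{14}$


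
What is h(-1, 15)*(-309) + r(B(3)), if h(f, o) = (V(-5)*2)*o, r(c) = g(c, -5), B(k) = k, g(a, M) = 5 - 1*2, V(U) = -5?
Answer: 46353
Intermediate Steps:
g(a, M) = 3 (g(a, M) = 5 - 2 = 3)
r(c) = 3
h(f, o) = -10*o (h(f, o) = (-5*2)*o = -10*o)
h(-1, 15)*(-309) + r(B(3)) = -10*15*(-309) + 3 = -150*(-309) + 3 = 46350 + 3 = 46353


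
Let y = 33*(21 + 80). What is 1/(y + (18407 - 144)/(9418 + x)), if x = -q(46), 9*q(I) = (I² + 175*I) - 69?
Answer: 74665/249022812 ≈ 0.00029983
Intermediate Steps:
q(I) = -23/3 + I²/9 + 175*I/9 (q(I) = ((I² + 175*I) - 69)/9 = (-69 + I² + 175*I)/9 = -23/3 + I²/9 + 175*I/9)
x = -10097/9 (x = -(-23/3 + (⅑)*46² + (175/9)*46) = -(-23/3 + (⅑)*2116 + 8050/9) = -(-23/3 + 2116/9 + 8050/9) = -1*10097/9 = -10097/9 ≈ -1121.9)
y = 3333 (y = 33*101 = 3333)
1/(y + (18407 - 144)/(9418 + x)) = 1/(3333 + (18407 - 144)/(9418 - 10097/9)) = 1/(3333 + 18263/(74665/9)) = 1/(3333 + 18263*(9/74665)) = 1/(3333 + 164367/74665) = 1/(249022812/74665) = 74665/249022812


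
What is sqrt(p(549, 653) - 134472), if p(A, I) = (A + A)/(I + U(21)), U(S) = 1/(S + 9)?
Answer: 2*I*sqrt(12902671840773)/19591 ≈ 366.7*I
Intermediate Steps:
U(S) = 1/(9 + S)
p(A, I) = 2*A/(1/30 + I) (p(A, I) = (A + A)/(I + 1/(9 + 21)) = (2*A)/(I + 1/30) = (2*A)/(1/30 + I) = 2*A/(1/30 + I))
sqrt(p(549, 653) - 134472) = sqrt(60*549/(1 + 30*653) - 134472) = sqrt(60*549/(1 + 19590) - 134472) = sqrt(60*549/19591 - 134472) = sqrt(60*549*(1/19591) - 134472) = sqrt(32940/19591 - 134472) = sqrt(-2634408012/19591) = 2*I*sqrt(12902671840773)/19591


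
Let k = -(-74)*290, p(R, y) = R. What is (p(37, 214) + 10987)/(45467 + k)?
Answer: 11024/66927 ≈ 0.16472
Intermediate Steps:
k = 21460 (k = -1*(-21460) = 21460)
(p(37, 214) + 10987)/(45467 + k) = (37 + 10987)/(45467 + 21460) = 11024/66927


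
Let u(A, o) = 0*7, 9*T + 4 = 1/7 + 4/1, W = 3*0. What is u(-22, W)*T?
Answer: 0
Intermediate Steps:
W = 0
T = 1/63 (T = -4/9 + (1/7 + 4/1)/9 = -4/9 + (1*(⅐) + 4*1)/9 = -4/9 + (⅐ + 4)/9 = -4/9 + (⅑)*(29/7) = -4/9 + 29/63 = 1/63 ≈ 0.015873)
u(A, o) = 0
u(-22, W)*T = 0*(1/63) = 0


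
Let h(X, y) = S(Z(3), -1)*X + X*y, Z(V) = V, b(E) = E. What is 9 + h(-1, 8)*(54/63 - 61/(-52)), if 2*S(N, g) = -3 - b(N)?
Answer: -419/364 ≈ -1.1511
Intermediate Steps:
S(N, g) = -3/2 - N/2 (S(N, g) = (-3 - N)/2 = -3/2 - N/2)
h(X, y) = -3*X + X*y (h(X, y) = (-3/2 - 1/2*3)*X + X*y = (-3/2 - 3/2)*X + X*y = -3*X + X*y)
9 + h(-1, 8)*(54/63 - 61/(-52)) = 9 + (-(-3 + 8))*(54/63 - 61/(-52)) = 9 + (-1*5)*(54*(1/63) - 61*(-1/52)) = 9 - 5*(6/7 + 61/52) = 9 - 5*739/364 = 9 - 3695/364 = -419/364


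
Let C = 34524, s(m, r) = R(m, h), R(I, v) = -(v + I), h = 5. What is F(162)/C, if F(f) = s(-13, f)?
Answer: 2/8631 ≈ 0.00023172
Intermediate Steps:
R(I, v) = -I - v (R(I, v) = -(I + v) = -I - v)
s(m, r) = -5 - m (s(m, r) = -m - 1*5 = -m - 5 = -5 - m)
F(f) = 8 (F(f) = -5 - 1*(-13) = -5 + 13 = 8)
F(162)/C = 8/34524 = 8*(1/34524) = 2/8631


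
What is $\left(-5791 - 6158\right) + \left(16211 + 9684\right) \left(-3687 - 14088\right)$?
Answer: $-460295574$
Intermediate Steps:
$\left(-5791 - 6158\right) + \left(16211 + 9684\right) \left(-3687 - 14088\right) = -11949 + 25895 \left(-17775\right) = -11949 - 460283625 = -460295574$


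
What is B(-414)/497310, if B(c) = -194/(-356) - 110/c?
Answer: 29869/18323884260 ≈ 1.6301e-6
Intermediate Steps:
B(c) = 97/178 - 110/c (B(c) = -194*(-1/356) - 110/c = 97/178 - 110/c)
B(-414)/497310 = (97/178 - 110/(-414))/497310 = (97/178 - 110*(-1/414))*(1/497310) = (97/178 + 55/207)*(1/497310) = (29869/36846)*(1/497310) = 29869/18323884260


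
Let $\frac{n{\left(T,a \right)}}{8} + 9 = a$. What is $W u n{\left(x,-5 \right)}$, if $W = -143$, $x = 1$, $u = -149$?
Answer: $-2386384$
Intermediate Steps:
$n{\left(T,a \right)} = -72 + 8 a$
$W u n{\left(x,-5 \right)} = \left(-143\right) \left(-149\right) \left(-72 + 8 \left(-5\right)\right) = 21307 \left(-72 - 40\right) = 21307 \left(-112\right) = -2386384$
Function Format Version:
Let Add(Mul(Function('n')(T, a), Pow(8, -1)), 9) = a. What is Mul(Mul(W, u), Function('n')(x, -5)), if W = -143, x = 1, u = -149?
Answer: -2386384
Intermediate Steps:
Function('n')(T, a) = Add(-72, Mul(8, a))
Mul(Mul(W, u), Function('n')(x, -5)) = Mul(Mul(-143, -149), Add(-72, Mul(8, -5))) = Mul(21307, Add(-72, -40)) = Mul(21307, -112) = -2386384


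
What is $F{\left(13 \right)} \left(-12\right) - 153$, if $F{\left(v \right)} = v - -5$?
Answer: $-369$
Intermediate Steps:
$F{\left(v \right)} = 5 + v$ ($F{\left(v \right)} = v + 5 = 5 + v$)
$F{\left(13 \right)} \left(-12\right) - 153 = \left(5 + 13\right) \left(-12\right) - 153 = 18 \left(-12\right) - 153 = -216 - 153 = -369$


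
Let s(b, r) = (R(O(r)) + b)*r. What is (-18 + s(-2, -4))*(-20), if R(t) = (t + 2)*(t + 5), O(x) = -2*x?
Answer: 10600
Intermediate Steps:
R(t) = (2 + t)*(5 + t)
s(b, r) = r*(10 + b - 14*r + 4*r**2) (s(b, r) = ((10 + (-2*r)**2 + 7*(-2*r)) + b)*r = ((10 + 4*r**2 - 14*r) + b)*r = ((10 - 14*r + 4*r**2) + b)*r = (10 + b - 14*r + 4*r**2)*r = r*(10 + b - 14*r + 4*r**2))
(-18 + s(-2, -4))*(-20) = (-18 - 4*(10 - 2 - 14*(-4) + 4*(-4)**2))*(-20) = (-18 - 4*(10 - 2 + 56 + 4*16))*(-20) = (-18 - 4*(10 - 2 + 56 + 64))*(-20) = (-18 - 4*128)*(-20) = (-18 - 512)*(-20) = -530*(-20) = 10600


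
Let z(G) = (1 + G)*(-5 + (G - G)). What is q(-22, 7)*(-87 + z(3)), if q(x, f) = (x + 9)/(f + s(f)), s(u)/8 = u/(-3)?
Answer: -4173/35 ≈ -119.23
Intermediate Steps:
z(G) = -5 - 5*G (z(G) = (1 + G)*(-5 + 0) = (1 + G)*(-5) = -5 - 5*G)
s(u) = -8*u/3 (s(u) = 8*(u/(-3)) = 8*(u*(-1/3)) = 8*(-u/3) = -8*u/3)
q(x, f) = -3*(9 + x)/(5*f) (q(x, f) = (x + 9)/(f - 8*f/3) = (9 + x)/((-5*f/3)) = (9 + x)*(-3/(5*f)) = -3*(9 + x)/(5*f))
q(-22, 7)*(-87 + z(3)) = ((3/5)*(-9 - 1*(-22))/7)*(-87 + (-5 - 5*3)) = ((3/5)*(1/7)*(-9 + 22))*(-87 + (-5 - 15)) = ((3/5)*(1/7)*13)*(-87 - 20) = (39/35)*(-107) = -4173/35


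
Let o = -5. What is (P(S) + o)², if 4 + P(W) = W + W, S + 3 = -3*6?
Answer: 2601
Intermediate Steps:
S = -21 (S = -3 - 3*6 = -3 - 18 = -21)
P(W) = -4 + 2*W (P(W) = -4 + (W + W) = -4 + 2*W)
(P(S) + o)² = ((-4 + 2*(-21)) - 5)² = ((-4 - 42) - 5)² = (-46 - 5)² = (-51)² = 2601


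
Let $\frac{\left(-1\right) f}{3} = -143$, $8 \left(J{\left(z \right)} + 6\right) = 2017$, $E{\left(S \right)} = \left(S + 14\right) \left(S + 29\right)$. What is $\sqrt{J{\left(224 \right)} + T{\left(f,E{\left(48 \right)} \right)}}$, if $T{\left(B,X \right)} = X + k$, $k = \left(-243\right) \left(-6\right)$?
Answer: $\frac{5 \sqrt{4146}}{4} \approx 80.487$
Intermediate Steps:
$k = 1458$
$E{\left(S \right)} = \left(14 + S\right) \left(29 + S\right)$
$J{\left(z \right)} = \frac{1969}{8}$ ($J{\left(z \right)} = -6 + \frac{1}{8} \cdot 2017 = -6 + \frac{2017}{8} = \frac{1969}{8}$)
$f = 429$ ($f = \left(-3\right) \left(-143\right) = 429$)
$T{\left(B,X \right)} = 1458 + X$ ($T{\left(B,X \right)} = X + 1458 = 1458 + X$)
$\sqrt{J{\left(224 \right)} + T{\left(f,E{\left(48 \right)} \right)}} = \sqrt{\frac{1969}{8} + \left(1458 + \left(406 + 48^{2} + 43 \cdot 48\right)\right)} = \sqrt{\frac{1969}{8} + \left(1458 + \left(406 + 2304 + 2064\right)\right)} = \sqrt{\frac{1969}{8} + \left(1458 + 4774\right)} = \sqrt{\frac{1969}{8} + 6232} = \sqrt{\frac{51825}{8}} = \frac{5 \sqrt{4146}}{4}$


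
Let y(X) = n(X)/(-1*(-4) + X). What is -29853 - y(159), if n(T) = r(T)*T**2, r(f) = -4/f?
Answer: -4865403/163 ≈ -29849.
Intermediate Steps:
n(T) = -4*T (n(T) = (-4/T)*T**2 = -4*T)
y(X) = -4*X/(4 + X) (y(X) = (-4*X)/(-1*(-4) + X) = (-4*X)/(4 + X) = -4*X/(4 + X))
-29853 - y(159) = -29853 - (-4)*159/(4 + 159) = -29853 - (-4)*159/163 = -29853 - 1*(-636/163) = -29853 + 636/163 = -4865403/163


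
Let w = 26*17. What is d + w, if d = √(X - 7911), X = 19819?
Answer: 442 + 2*√2977 ≈ 551.12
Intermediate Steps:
d = 2*√2977 (d = √(19819 - 7911) = √11908 = 2*√2977 ≈ 109.12)
w = 442
d + w = 2*√2977 + 442 = 442 + 2*√2977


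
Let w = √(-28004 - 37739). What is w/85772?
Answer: I*√65743/85772 ≈ 0.0029894*I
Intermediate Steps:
w = I*√65743 (w = √(-65743) = I*√65743 ≈ 256.4*I)
w/85772 = (I*√65743)/85772 = (I*√65743)*(1/85772) = I*√65743/85772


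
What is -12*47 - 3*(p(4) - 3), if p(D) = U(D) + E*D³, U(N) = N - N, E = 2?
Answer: -939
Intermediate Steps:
U(N) = 0
p(D) = 2*D³ (p(D) = 0 + 2*D³ = 2*D³)
-12*47 - 3*(p(4) - 3) = -12*47 - 3*(2*4³ - 3) = -564 - 3*(2*64 - 3) = -564 - 3*(128 - 3) = -564 - 3*125 = -564 - 375 = -939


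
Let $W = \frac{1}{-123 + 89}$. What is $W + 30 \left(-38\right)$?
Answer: $- \frac{38761}{34} \approx -1140.0$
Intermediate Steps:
$W = - \frac{1}{34}$ ($W = \frac{1}{-34} = - \frac{1}{34} \approx -0.029412$)
$W + 30 \left(-38\right) = - \frac{1}{34} + 30 \left(-38\right) = - \frac{1}{34} - 1140 = - \frac{38761}{34}$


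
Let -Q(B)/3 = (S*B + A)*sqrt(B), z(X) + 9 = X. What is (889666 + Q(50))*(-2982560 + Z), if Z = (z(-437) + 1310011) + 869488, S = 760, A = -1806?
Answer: -714852858662 + 436231985370*sqrt(2) ≈ -9.7928e+10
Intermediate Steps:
z(X) = -9 + X
Z = 2179053 (Z = ((-9 - 437) + 1310011) + 869488 = (-446 + 1310011) + 869488 = 1309565 + 869488 = 2179053)
Q(B) = -3*sqrt(B)*(-1806 + 760*B) (Q(B) = -3*(760*B - 1806)*sqrt(B) = -3*(-1806 + 760*B)*sqrt(B) = -3*sqrt(B)*(-1806 + 760*B))
(889666 + Q(50))*(-2982560 + Z) = (889666 + sqrt(50)*(5418 - 2280*50))*(-2982560 + 2179053) = (889666 + (5*sqrt(2))*(5418 - 114000))*(-803507) = (889666 + (5*sqrt(2))*(-108582))*(-803507) = (889666 - 542910*sqrt(2))*(-803507) = -714852858662 + 436231985370*sqrt(2)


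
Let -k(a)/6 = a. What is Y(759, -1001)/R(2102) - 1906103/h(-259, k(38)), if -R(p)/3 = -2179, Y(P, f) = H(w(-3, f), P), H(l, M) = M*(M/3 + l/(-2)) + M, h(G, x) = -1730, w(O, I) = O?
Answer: 2132614116/1884835 ≈ 1131.5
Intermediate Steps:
k(a) = -6*a
H(l, M) = M + M*(-l/2 + M/3) (H(l, M) = M*(M*(⅓) + l*(-½)) + M = M*(M/3 - l/2) + M = M*(-l/2 + M/3) + M = M + M*(-l/2 + M/3))
Y(P, f) = P*(15 + 2*P)/6 (Y(P, f) = P*(6 - 3*(-3) + 2*P)/6 = P*(6 + 9 + 2*P)/6 = P*(15 + 2*P)/6)
R(p) = 6537 (R(p) = -3*(-2179) = 6537)
Y(759, -1001)/R(2102) - 1906103/h(-259, k(38)) = ((⅙)*759*(15 + 2*759))/6537 - 1906103/(-1730) = ((⅙)*759*(15 + 1518))*(1/6537) - 1906103*(-1/1730) = ((⅙)*759*1533)*(1/6537) + 1906103/1730 = (387849/2)*(1/6537) + 1906103/1730 = 129283/4358 + 1906103/1730 = 2132614116/1884835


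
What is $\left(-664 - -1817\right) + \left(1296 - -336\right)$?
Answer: $2785$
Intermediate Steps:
$\left(-664 - -1817\right) + \left(1296 - -336\right) = \left(-664 + 1817\right) + \left(1296 + 336\right) = 1153 + 1632 = 2785$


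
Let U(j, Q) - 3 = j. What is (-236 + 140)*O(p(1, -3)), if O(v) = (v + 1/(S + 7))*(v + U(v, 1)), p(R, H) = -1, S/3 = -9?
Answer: 504/5 ≈ 100.80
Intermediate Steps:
S = -27 (S = 3*(-9) = -27)
U(j, Q) = 3 + j
O(v) = (3 + 2*v)*(-1/20 + v) (O(v) = (v + 1/(-27 + 7))*(v + (3 + v)) = (v + 1/(-20))*(3 + 2*v) = (v - 1/20)*(3 + 2*v) = (-1/20 + v)*(3 + 2*v) = (3 + 2*v)*(-1/20 + v))
(-236 + 140)*O(p(1, -3)) = (-236 + 140)*(-3/20 + 2*(-1)**2 + (29/10)*(-1)) = -96*(-3/20 + 2*1 - 29/10) = -96*(-3/20 + 2 - 29/10) = -96*(-21/20) = 504/5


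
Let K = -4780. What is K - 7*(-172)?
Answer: -3576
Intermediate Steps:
K - 7*(-172) = -4780 - 7*(-172) = -4780 - 1*(-1204) = -4780 + 1204 = -3576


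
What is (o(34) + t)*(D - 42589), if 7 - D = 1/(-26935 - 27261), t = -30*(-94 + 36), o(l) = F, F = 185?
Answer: -4442465086675/54196 ≈ -8.1970e+7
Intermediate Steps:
o(l) = 185
t = 1740 (t = -30*(-58) = 1740)
D = 379373/54196 (D = 7 - 1/(-26935 - 27261) = 7 - 1/(-54196) = 7 - 1*(-1/54196) = 7 + 1/54196 = 379373/54196 ≈ 7.0000)
(o(34) + t)*(D - 42589) = (185 + 1740)*(379373/54196 - 42589) = 1925*(-2307774071/54196) = -4442465086675/54196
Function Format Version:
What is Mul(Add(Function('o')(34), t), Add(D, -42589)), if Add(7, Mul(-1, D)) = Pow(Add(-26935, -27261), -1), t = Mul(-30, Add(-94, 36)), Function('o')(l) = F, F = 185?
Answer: Rational(-4442465086675, 54196) ≈ -8.1970e+7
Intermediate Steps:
Function('o')(l) = 185
t = 1740 (t = Mul(-30, -58) = 1740)
D = Rational(379373, 54196) (D = Add(7, Mul(-1, Pow(Add(-26935, -27261), -1))) = Add(7, Mul(-1, Pow(-54196, -1))) = Add(7, Mul(-1, Rational(-1, 54196))) = Add(7, Rational(1, 54196)) = Rational(379373, 54196) ≈ 7.0000)
Mul(Add(Function('o')(34), t), Add(D, -42589)) = Mul(Add(185, 1740), Add(Rational(379373, 54196), -42589)) = Mul(1925, Rational(-2307774071, 54196)) = Rational(-4442465086675, 54196)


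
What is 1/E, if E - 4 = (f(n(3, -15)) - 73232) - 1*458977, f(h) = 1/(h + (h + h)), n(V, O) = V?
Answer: -9/4789844 ≈ -1.8790e-6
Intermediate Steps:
f(h) = 1/(3*h) (f(h) = 1/(h + 2*h) = 1/(3*h))
E = -4789844/9 (E = 4 + (((⅓)/3 - 73232) - 1*458977) = 4 + (((⅓)*(⅓) - 73232) - 458977) = 4 + ((⅑ - 73232) - 458977) = 4 + (-659087/9 - 458977) = 4 - 4789880/9 = -4789844/9 ≈ -5.3221e+5)
1/E = 1/(-4789844/9) = -9/4789844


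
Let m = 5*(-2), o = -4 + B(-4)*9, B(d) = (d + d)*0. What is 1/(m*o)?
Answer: 1/40 ≈ 0.025000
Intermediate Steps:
B(d) = 0 (B(d) = (2*d)*0 = 0)
o = -4 (o = -4 + 0*9 = -4 + 0 = -4)
m = -10
1/(m*o) = 1/(-10*(-4)) = 1/40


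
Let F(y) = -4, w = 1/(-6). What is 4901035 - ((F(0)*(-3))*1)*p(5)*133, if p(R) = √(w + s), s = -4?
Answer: 4901035 - 1330*I*√6 ≈ 4.901e+6 - 3257.8*I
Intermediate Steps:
w = -⅙ (w = 1*(-⅙) = -⅙ ≈ -0.16667)
p(R) = 5*I*√6/6 (p(R) = √(-⅙ - 4) = √(-25/6) = 5*I*√6/6)
4901035 - ((F(0)*(-3))*1)*p(5)*133 = 4901035 - (-4*(-3)*1)*(5*I*√6/6)*133 = 4901035 - (12*1)*(5*I*√6/6)*133 = 4901035 - 12*(5*I*√6/6)*133 = 4901035 - 10*I*√6*133 = 4901035 - 1330*I*√6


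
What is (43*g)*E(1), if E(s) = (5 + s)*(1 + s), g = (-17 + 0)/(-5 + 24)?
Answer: -8772/19 ≈ -461.68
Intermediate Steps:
g = -17/19 ≈ -0.89474
E(s) = (1 + s)*(5 + s)
(43*g)*E(1) = (43*(-17/19))*(5 + 1**2 + 6*1) = -731*(5 + 1 + 6)/19 = -731/19*12 = -8772/19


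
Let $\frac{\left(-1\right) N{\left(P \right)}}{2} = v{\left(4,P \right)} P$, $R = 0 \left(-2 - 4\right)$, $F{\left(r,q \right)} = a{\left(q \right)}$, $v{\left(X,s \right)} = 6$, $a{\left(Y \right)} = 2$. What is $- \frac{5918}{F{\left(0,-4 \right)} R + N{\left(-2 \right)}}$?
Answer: $- \frac{2959}{12} \approx -246.58$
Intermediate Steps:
$F{\left(r,q \right)} = 2$
$R = 0$ ($R = 0 \left(-6\right) = 0$)
$N{\left(P \right)} = - 12 P$ ($N{\left(P \right)} = - 2 \cdot 6 P = - 12 P$)
$- \frac{5918}{F{\left(0,-4 \right)} R + N{\left(-2 \right)}} = - \frac{5918}{2 \cdot 0 - -24} = - \frac{5918}{0 + 24} = - \frac{5918}{24} = \left(-5918\right) \frac{1}{24} = - \frac{2959}{12}$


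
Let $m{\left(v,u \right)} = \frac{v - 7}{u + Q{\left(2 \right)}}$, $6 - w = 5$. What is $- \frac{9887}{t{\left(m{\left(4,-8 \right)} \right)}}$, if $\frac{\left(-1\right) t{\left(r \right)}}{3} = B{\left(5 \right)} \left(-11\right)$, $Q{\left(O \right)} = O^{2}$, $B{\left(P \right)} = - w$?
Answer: $\frac{9887}{33} \approx 299.61$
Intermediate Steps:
$w = 1$ ($w = 6 - 5 = 1$)
$B{\left(P \right)} = -1$ ($B{\left(P \right)} = \left(-1\right) 1 = -1$)
$m{\left(v,u \right)} = \frac{-7 + v}{4 + u}$ ($m{\left(v,u \right)} = \frac{v - 7}{u + 2^{2}} = \frac{-7 + v}{u + 4} = \frac{-7 + v}{4 + u}$)
$t{\left(r \right)} = -33$ ($t{\left(r \right)} = - 3 \left(\left(-1\right) \left(-11\right)\right) = \left(-3\right) 11 = -33$)
$- \frac{9887}{t{\left(m{\left(4,-8 \right)} \right)}} = - \frac{9887}{-33} = \left(-9887\right) \left(- \frac{1}{33}\right) = \frac{9887}{33}$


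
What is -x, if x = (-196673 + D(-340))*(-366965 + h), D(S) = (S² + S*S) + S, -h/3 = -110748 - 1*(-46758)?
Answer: 5982554065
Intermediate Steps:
h = 191970 (h = -3*(-110748 - 1*(-46758)) = -3*(-110748 + 46758) = -3*(-63990) = 191970)
D(S) = S + 2*S² (D(S) = (S² + S²) + S = 2*S² + S = S + 2*S²)
x = -5982554065 (x = (-196673 - 340*(1 + 2*(-340)))*(-366965 + 191970) = (-196673 - 340*(1 - 680))*(-174995) = (-196673 - 340*(-679))*(-174995) = (-196673 + 230860)*(-174995) = 34187*(-174995) = -5982554065)
-x = -1*(-5982554065) = 5982554065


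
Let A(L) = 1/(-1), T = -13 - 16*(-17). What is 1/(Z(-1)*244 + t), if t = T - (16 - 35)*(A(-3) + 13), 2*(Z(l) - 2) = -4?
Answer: 1/487 ≈ 0.0020534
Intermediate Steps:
Z(l) = 0 (Z(l) = 2 + (½)*(-4) = 2 - 2 = 0)
T = 259 (T = -13 + 272 = 259)
A(L) = -1
t = 487 (t = 259 - (16 - 35)*(-1 + 13) = 259 - (-19)*12 = 259 - 1*(-228) = 259 + 228 = 487)
1/(Z(-1)*244 + t) = 1/(0*244 + 487) = 1/(0 + 487) = 1/487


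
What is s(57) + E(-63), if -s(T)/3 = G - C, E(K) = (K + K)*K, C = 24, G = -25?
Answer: 8085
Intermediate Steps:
E(K) = 2*K² (E(K) = (2*K)*K = 2*K²)
s(T) = 147 (s(T) = -3*(-25 - 1*24) = -3*(-25 - 24) = -3*(-49) = 147)
s(57) + E(-63) = 147 + 2*(-63)² = 147 + 2*3969 = 147 + 7938 = 8085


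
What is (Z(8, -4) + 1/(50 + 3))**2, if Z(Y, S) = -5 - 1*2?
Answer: 136900/2809 ≈ 48.736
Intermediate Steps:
Z(Y, S) = -7 (Z(Y, S) = -5 - 2 = -7)
(Z(8, -4) + 1/(50 + 3))**2 = (-7 + 1/(50 + 3))**2 = (-7 + 1/53)**2 = (-370/53)**2 = 136900/2809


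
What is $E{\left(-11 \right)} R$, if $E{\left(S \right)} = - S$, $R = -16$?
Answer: $-176$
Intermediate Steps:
$E{\left(-11 \right)} R = \left(-1\right) \left(-11\right) \left(-16\right) = 11 \left(-16\right) = -176$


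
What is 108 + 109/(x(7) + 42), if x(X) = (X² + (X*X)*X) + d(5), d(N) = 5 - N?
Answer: 46981/434 ≈ 108.25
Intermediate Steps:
x(X) = X² + X³ (x(X) = (X² + (X*X)*X) + (5 - 1*5) = (X² + X²*X) + (5 - 5) = (X² + X³) + 0 = X² + X³)
108 + 109/(x(7) + 42) = 108 + 109/(7²*(1 + 7) + 42) = 108 + 109/(49*8 + 42) = 108 + 109/(392 + 42) = 108 + 109/434 = 46981/434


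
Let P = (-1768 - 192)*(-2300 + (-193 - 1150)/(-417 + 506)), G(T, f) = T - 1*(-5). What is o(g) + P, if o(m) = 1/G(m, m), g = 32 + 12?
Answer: 19788369809/4361 ≈ 4.5376e+6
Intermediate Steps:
G(T, f) = 5 + T (G(T, f) = T + 5 = 5 + T)
P = 403844280/89 (P = -1960*(-2300 - 1343/89) = -1960*(-206043/89) = 403844280/89 ≈ 4.5376e+6)
g = 44
o(m) = 1/(5 + m)
o(g) + P = 1/(5 + 44) + 403844280/89 = 1/49 + 403844280/89 = 19788369809/4361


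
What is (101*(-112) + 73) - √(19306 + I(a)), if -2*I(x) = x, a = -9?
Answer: -11239 - √77242/2 ≈ -11378.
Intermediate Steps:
I(x) = -x/2
(101*(-112) + 73) - √(19306 + I(a)) = (101*(-112) + 73) - √(19306 - ½*(-9)) = (-11312 + 73) - √(19306 + 9/2) = -11239 - √(38621/2) = -11239 - √77242/2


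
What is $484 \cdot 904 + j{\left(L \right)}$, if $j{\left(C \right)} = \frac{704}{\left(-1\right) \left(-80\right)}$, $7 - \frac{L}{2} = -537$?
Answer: $\frac{2187724}{5} \approx 4.3755 \cdot 10^{5}$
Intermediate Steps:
$L = 1088$ ($L = 14 - -1074 = 14 + 1074 = 1088$)
$j{\left(C \right)} = \frac{44}{5}$ ($j{\left(C \right)} = \frac{704}{80} = 704 \cdot \frac{1}{80} = \frac{44}{5}$)
$484 \cdot 904 + j{\left(L \right)} = 484 \cdot 904 + \frac{44}{5} = 437536 + \frac{44}{5} = \frac{2187724}{5}$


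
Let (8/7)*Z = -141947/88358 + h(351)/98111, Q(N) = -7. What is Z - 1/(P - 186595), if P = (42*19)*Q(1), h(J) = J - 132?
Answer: -18708843631069001/13327970264804624 ≈ -1.4037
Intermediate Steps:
h(J) = -132 + J
P = -5586 (P = (42*19)*(-7) = 798*(-7) = -5586)
Z = -97350482005/69351133904 (Z = 7*(-141947/88358 + (-132 + 351)/98111)/8 = 7*(-141947*1/88358 + 219*(1/98111))/8 = 7*(-141947/88358 + 219/98111)/8 = (7/8)*(-13907211715/8668891738) = -97350482005/69351133904 ≈ -1.4037)
Z - 1/(P - 186595) = -97350482005/69351133904 - 1/(-5586 - 186595) = -97350482005/69351133904 - 1/(-192181) = -97350482005/69351133904 - 1*(-1/192181) = -97350482005/69351133904 + 1/192181 = -18708843631069001/13327970264804624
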